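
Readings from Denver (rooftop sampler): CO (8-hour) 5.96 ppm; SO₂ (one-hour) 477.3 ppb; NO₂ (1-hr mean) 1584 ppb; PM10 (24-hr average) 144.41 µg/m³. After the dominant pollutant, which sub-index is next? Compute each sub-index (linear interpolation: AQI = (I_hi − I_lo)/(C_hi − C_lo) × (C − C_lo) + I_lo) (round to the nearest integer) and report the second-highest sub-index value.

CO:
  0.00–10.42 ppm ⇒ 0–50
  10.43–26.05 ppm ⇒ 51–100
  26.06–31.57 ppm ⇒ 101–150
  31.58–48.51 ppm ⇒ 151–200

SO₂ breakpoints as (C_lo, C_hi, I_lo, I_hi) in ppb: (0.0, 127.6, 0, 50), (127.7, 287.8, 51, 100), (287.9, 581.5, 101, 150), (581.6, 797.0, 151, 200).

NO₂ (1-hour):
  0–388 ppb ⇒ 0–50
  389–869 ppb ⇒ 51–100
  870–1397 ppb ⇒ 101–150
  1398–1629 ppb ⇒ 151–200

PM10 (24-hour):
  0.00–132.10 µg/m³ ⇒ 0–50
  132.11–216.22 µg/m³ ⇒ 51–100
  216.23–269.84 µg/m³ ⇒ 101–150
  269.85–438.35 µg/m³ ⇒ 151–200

133

CO: 5.96 lies in 0.00–10.42, so I_lo=0, I_hi=50, C_lo=0.00, C_hi=10.42.
(50−0)/(10.42−0.00) × (5.96−0.00) + 0 = 50/10.42 × 5.96 + 0 ≈ 28.60 → 29.
SO₂ 477.3: bracket 287.9–581.5 → index 101–150; slope 49/293.6, offset 189.4.
AQI = 101 + 49/293.6·189.4 ≈ 132.61 ⇒ 133.
NO₂: 1584 ∈ [1398, 1629] ↔ index [151, 200].
151 + (1584−1398)·(200−151)/(1629−1398) = 151 + 186·49/231 ≈ 190.45, so AQI = 190.
PM10: 144.41 ∈ [132.11, 216.22] ↔ index [51, 100].
51 + (144.41−132.11)·(100−51)/(216.22−132.11) = 51 + 12.30·49/84.11 ≈ 58.17, so AQI = 58.
Sub-indices: CO→29, SO₂→133, NO₂→190, PM10→58. Ranked high→low: 190, 133, 58, 29. Second-highest sub-index = 133.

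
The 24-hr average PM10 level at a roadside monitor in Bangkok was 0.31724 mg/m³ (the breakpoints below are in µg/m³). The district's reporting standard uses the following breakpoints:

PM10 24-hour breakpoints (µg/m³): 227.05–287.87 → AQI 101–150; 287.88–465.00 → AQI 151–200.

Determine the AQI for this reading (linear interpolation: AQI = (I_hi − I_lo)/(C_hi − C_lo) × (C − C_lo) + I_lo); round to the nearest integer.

Convert: 0.31724 mg/m³ = 317.24 µg/m³.
PM10: 317.24 lies in 287.88–465.00, so I_lo=151, I_hi=200, C_lo=287.88, C_hi=465.00.
(200−151)/(465.00−287.88) × (317.24−287.88) + 151 = 49/177.12 × 29.36 + 151 ≈ 159.12 → 159.
AQI 159 falls in the Unhealthy category.

159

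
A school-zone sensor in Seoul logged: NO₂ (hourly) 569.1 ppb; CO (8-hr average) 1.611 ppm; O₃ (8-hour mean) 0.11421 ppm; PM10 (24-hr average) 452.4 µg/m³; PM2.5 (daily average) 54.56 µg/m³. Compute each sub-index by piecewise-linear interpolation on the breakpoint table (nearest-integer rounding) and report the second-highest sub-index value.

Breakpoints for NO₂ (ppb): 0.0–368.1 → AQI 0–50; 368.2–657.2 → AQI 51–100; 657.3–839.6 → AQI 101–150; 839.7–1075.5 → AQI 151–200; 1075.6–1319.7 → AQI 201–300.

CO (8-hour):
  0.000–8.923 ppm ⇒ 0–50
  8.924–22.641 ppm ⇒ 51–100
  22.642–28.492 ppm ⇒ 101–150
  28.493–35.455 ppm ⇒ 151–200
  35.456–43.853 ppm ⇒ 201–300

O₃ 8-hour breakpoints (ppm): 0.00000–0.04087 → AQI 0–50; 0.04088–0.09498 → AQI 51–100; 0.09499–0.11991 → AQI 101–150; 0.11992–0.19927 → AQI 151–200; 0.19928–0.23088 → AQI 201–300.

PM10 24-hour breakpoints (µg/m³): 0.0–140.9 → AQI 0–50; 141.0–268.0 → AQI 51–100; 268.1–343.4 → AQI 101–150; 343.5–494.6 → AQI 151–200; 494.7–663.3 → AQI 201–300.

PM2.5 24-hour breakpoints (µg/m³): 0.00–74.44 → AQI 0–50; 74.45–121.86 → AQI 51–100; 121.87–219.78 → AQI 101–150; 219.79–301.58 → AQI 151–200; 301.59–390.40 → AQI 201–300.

139

NO₂: 569.1 ∈ [368.2, 657.2] ↔ index [51, 100].
51 + (569.1−368.2)·(100−51)/(657.2−368.2) = 51 + 200.9·49/289.0 ≈ 85.06, so AQI = 85.
CO: 1.611 lies in 0.000–8.923, so I_lo=0, I_hi=50, C_lo=0.000, C_hi=8.923.
(50−0)/(8.923−0.000) × (1.611−0.000) + 0 = 50/8.923 × 1.611 + 0 ≈ 9.03 → 9.
O₃: 0.11421 ∈ [0.09499, 0.11991] ↔ index [101, 150].
101 + (0.11421−0.09499)·(150−101)/(0.11991−0.09499) = 101 + 0.01922·49/0.02492 ≈ 138.79, so AQI = 139.
PM10 452.4: bracket 343.5–494.6 → index 151–200; slope 49/151.1, offset 108.9.
AQI = 151 + 49/151.1·108.9 ≈ 186.32 ⇒ 186.
PM2.5: row 0.00–74.44 (AQI 0–50). (50−0)·(54.56−0.00)/(74.44−0.00) + 0 = 50·54.56/74.44 + 0 ≈ 36.65 → 37.
Sub-indices: NO₂→85, CO→9, O₃→139, PM10→186, PM2.5→37. Ranked high→low: 186, 139, 85, 37, 9. Second-highest sub-index = 139.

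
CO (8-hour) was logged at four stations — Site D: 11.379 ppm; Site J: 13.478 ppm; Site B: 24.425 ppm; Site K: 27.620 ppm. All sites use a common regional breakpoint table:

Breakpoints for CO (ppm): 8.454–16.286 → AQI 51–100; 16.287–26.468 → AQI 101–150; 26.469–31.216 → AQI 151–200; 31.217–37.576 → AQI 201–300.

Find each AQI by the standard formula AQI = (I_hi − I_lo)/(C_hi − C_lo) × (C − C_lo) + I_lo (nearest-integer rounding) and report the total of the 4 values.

Site D 11.379: bracket 8.454–16.286 → index 51–100; slope 49/7.832, offset 2.925.
AQI = 51 + 49/7.832·2.925 ≈ 69.30 ⇒ 69.
Site J 13.478: bracket 8.454–16.286 → index 51–100; slope 49/7.832, offset 5.024.
AQI = 51 + 49/7.832·5.024 ≈ 82.43 ⇒ 82.
Site B 24.425: bracket 16.287–26.468 → index 101–150; slope 49/10.181, offset 8.138.
AQI = 101 + 49/10.181·8.138 ≈ 140.17 ⇒ 140.
Site K: 27.620 ∈ [26.469, 31.216] ↔ index [151, 200].
151 + (27.620−26.469)·(200−151)/(31.216−26.469) = 151 + 1.151·49/4.747 ≈ 162.88, so AQI = 163.
AQIs: Site D=69, Site J=82, Site B=140, Site K=163. Sum = 69 + 82 + 140 + 163 = 454.

454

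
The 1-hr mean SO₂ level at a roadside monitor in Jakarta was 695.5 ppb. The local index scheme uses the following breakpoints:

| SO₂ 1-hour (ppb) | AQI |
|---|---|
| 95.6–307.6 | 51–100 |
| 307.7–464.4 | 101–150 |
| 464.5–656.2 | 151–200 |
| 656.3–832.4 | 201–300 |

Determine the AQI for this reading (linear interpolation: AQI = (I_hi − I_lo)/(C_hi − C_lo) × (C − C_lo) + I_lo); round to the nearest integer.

223

SO₂: 695.5 ∈ [656.3, 832.4] ↔ index [201, 300].
201 + (695.5−656.3)·(300−201)/(832.4−656.3) = 201 + 39.2·99/176.1 ≈ 223.04, so AQI = 223.
AQI 223 falls in the Very Unhealthy category.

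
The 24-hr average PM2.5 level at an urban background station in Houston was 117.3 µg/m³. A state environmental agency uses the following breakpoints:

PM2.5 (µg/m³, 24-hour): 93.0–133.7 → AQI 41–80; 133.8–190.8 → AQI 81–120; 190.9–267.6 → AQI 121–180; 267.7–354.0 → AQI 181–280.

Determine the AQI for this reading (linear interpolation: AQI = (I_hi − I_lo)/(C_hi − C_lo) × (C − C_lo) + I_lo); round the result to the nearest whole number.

PM2.5: 117.3 lies in 93.0–133.7, so I_lo=41, I_hi=80, C_lo=93.0, C_hi=133.7.
(80−41)/(133.7−93.0) × (117.3−93.0) + 41 = 39/40.7 × 24.3 + 41 ≈ 64.29 → 64.

64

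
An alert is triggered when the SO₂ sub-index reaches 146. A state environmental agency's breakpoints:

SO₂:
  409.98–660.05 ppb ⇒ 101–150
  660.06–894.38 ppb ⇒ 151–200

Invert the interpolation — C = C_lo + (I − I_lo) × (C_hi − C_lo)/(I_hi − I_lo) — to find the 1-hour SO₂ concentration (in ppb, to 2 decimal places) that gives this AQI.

639.64

AQI 146 lies in the 101–150 band, which corresponds to 409.98–660.05 ppb.
C = 409.98 + (146−101)×(660.05−409.98)/(150−101) = 409.98 + 45×250.07/49 ≈ 639.6361 ppb → 639.64 ppb to 2 dp.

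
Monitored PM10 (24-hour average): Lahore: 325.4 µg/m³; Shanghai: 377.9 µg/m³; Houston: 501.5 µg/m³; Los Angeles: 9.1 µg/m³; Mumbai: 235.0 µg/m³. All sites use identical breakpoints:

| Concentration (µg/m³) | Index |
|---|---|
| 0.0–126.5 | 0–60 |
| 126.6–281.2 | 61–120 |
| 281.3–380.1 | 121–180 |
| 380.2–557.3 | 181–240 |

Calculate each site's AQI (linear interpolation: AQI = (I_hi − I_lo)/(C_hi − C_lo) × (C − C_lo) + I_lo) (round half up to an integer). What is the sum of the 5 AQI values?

Lahore: row 281.3–380.1 (AQI 121–180). (180−121)·(325.4−281.3)/(380.1−281.3) + 121 = 59·44.1/98.8 + 121 ≈ 147.34 → 147.
Shanghai 377.9: bracket 281.3–380.1 → index 121–180; slope 59/98.8, offset 96.6.
AQI = 121 + 59/98.8·96.6 ≈ 178.69 ⇒ 179.
Houston: row 380.2–557.3 (AQI 181–240). (240−181)·(501.5−380.2)/(557.3−380.2) + 181 = 59·121.3/177.1 + 181 ≈ 221.41 → 221.
Los Angeles: row 0.0–126.5 (AQI 0–60). (60−0)·(9.1−0.0)/(126.5−0.0) + 0 = 60·9.1/126.5 + 0 ≈ 4.32 → 4.
Mumbai: 235.0 lies in 126.6–281.2, so I_lo=61, I_hi=120, C_lo=126.6, C_hi=281.2.
(120−61)/(281.2−126.6) × (235.0−126.6) + 61 = 59/154.6 × 108.4 + 61 ≈ 102.37 → 102.
AQIs: Lahore=147, Shanghai=179, Houston=221, Los Angeles=4, Mumbai=102. Sum = 147 + 179 + 221 + 4 + 102 = 653.

653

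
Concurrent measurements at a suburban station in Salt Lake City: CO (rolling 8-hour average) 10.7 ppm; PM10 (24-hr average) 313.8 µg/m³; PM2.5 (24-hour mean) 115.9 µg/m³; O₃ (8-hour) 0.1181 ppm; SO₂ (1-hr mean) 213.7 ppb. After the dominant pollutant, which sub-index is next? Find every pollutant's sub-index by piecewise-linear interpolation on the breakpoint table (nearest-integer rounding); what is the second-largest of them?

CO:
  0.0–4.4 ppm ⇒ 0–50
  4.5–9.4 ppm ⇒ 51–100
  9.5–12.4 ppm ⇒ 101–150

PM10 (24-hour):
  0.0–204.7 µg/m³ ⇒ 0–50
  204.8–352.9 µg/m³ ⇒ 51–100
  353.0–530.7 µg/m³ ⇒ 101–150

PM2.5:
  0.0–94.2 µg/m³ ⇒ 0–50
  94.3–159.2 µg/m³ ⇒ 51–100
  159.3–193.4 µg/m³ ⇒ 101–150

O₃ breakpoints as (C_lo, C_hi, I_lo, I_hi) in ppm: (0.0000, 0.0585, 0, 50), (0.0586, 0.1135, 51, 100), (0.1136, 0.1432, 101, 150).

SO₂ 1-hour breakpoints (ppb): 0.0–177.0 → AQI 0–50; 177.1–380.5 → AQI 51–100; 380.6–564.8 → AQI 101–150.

CO: 10.7 ∈ [9.5, 12.4] ↔ index [101, 150].
101 + (10.7−9.5)·(150−101)/(12.4−9.5) = 101 + 1.2·49/2.9 ≈ 121.28, so AQI = 121.
PM10 313.8: bracket 204.8–352.9 → index 51–100; slope 49/148.1, offset 109.0.
AQI = 51 + 49/148.1·109.0 ≈ 87.06 ⇒ 87.
PM2.5: 115.9 ∈ [94.3, 159.2] ↔ index [51, 100].
51 + (115.9−94.3)·(100−51)/(159.2−94.3) = 51 + 21.6·49/64.9 ≈ 67.31, so AQI = 67.
O₃: row 0.1136–0.1432 (AQI 101–150). (150−101)·(0.1181−0.1136)/(0.1432−0.1136) + 101 = 49·0.0045/0.0296 + 101 ≈ 108.45 → 108.
SO₂ 213.7: bracket 177.1–380.5 → index 51–100; slope 49/203.4, offset 36.6.
AQI = 51 + 49/203.4·36.6 ≈ 59.82 ⇒ 60.
Sub-indices: CO→121, PM10→87, PM2.5→67, O₃→108, SO₂→60. Ranked high→low: 121, 108, 87, 67, 60. Second-highest sub-index = 108.

108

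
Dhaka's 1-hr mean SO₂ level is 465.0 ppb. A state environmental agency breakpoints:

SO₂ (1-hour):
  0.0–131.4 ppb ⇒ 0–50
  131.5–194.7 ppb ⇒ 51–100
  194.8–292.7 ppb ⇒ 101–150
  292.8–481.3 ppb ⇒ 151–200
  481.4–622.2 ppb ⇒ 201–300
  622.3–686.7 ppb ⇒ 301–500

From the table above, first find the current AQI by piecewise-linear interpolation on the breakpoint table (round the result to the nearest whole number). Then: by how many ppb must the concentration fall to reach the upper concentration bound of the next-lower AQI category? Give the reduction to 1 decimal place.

172.3

SO₂: 465.0 ∈ [292.8, 481.3] ↔ index [151, 200].
151 + (465.0−292.8)·(200−151)/(481.3−292.8) = 151 + 172.2·49/188.5 ≈ 195.76, so AQI = 196.
Current AQI 196 is in the Unhealthy range (151–200). The next-lower category tops out at AQI 150, whose upper concentration bound is 292.7 ppb.
Reduction needed = 465.0 − 292.7 = 172.3 ppb.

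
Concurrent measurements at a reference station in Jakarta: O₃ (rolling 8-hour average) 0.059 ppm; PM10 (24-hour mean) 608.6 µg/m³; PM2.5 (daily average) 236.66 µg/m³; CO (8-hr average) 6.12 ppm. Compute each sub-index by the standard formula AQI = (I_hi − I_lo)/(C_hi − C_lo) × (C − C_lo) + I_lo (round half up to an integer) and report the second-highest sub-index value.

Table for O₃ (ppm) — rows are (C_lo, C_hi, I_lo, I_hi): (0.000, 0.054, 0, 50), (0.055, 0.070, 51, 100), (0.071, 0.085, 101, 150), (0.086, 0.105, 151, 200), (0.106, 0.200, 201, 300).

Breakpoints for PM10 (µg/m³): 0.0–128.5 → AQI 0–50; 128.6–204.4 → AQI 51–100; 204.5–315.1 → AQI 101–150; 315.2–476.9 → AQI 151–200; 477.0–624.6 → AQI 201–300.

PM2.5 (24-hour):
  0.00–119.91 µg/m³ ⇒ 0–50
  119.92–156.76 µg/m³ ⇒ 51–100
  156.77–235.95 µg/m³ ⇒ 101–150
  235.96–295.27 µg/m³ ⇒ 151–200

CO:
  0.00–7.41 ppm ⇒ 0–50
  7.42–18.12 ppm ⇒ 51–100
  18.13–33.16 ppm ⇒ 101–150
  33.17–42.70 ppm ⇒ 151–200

152

O₃: 0.059 lies in 0.055–0.070, so I_lo=51, I_hi=100, C_lo=0.055, C_hi=0.070.
(100−51)/(0.070−0.055) × (0.059−0.055) + 51 = 49/0.015 × 0.004 + 51 ≈ 64.07 → 64.
PM10 608.6: bracket 477.0–624.6 → index 201–300; slope 99/147.6, offset 131.6.
AQI = 201 + 99/147.6·131.6 ≈ 289.27 ⇒ 289.
PM2.5: 236.66 lies in 235.96–295.27, so I_lo=151, I_hi=200, C_lo=235.96, C_hi=295.27.
(200−151)/(295.27−235.96) × (236.66−235.96) + 151 = 49/59.31 × 0.70 + 151 ≈ 151.58 → 152.
CO: row 0.00–7.41 (AQI 0–50). (50−0)·(6.12−0.00)/(7.41−0.00) + 0 = 50·6.12/7.41 + 0 ≈ 41.30 → 41.
Sub-indices: O₃→64, PM10→289, PM2.5→152, CO→41. Ranked high→low: 289, 152, 64, 41. Second-highest sub-index = 152.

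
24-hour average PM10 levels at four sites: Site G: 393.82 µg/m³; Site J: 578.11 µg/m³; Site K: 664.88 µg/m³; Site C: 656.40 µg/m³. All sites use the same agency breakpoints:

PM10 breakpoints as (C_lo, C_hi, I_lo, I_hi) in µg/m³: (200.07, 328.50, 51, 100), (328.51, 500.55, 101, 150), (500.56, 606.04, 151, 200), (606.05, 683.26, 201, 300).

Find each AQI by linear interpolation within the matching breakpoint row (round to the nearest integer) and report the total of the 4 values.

Site G 393.82: bracket 328.51–500.55 → index 101–150; slope 49/172.04, offset 65.31.
AQI = 101 + 49/172.04·65.31 ≈ 119.60 ⇒ 120.
Site J: 578.11 ∈ [500.56, 606.04] ↔ index [151, 200].
151 + (578.11−500.56)·(200−151)/(606.04−500.56) = 151 + 77.55·49/105.48 ≈ 187.03, so AQI = 187.
Site K: 664.88 lies in 606.05–683.26, so I_lo=201, I_hi=300, C_lo=606.05, C_hi=683.26.
(300−201)/(683.26−606.05) × (664.88−606.05) + 201 = 99/77.21 × 58.83 + 201 ≈ 276.43 → 276.
Site C 656.40: bracket 606.05–683.26 → index 201–300; slope 99/77.21, offset 50.35.
AQI = 201 + 99/77.21·50.35 ≈ 265.56 ⇒ 266.
AQIs: Site G=120, Site J=187, Site K=276, Site C=266. Sum = 120 + 187 + 276 + 266 = 849.

849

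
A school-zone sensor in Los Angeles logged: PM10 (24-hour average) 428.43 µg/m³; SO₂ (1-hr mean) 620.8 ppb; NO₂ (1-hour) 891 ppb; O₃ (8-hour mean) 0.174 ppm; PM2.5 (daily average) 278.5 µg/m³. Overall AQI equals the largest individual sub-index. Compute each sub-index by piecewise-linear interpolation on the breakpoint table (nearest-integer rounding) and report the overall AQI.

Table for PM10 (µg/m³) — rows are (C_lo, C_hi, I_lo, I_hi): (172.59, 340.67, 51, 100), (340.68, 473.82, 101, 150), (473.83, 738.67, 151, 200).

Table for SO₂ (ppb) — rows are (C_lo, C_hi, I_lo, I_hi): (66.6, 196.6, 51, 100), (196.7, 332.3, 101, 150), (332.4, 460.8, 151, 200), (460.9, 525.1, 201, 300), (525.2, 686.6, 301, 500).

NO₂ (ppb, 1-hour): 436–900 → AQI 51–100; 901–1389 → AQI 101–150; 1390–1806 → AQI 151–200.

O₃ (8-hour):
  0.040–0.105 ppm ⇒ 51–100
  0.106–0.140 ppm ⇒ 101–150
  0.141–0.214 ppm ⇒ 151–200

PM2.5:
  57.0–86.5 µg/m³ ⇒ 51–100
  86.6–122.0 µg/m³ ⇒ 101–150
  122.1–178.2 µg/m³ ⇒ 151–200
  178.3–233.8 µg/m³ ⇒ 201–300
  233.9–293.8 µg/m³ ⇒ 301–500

PM10: 428.43 ∈ [340.68, 473.82] ↔ index [101, 150].
101 + (428.43−340.68)·(150−101)/(473.82−340.68) = 101 + 87.75·49/133.14 ≈ 133.29, so AQI = 133.
SO₂ 620.8: bracket 525.2–686.6 → index 301–500; slope 199/161.4, offset 95.6.
AQI = 301 + 199/161.4·95.6 ≈ 418.87 ⇒ 419.
NO₂: 891 ∈ [436, 900] ↔ index [51, 100].
51 + (891−436)·(100−51)/(900−436) = 51 + 455·49/464 ≈ 99.05, so AQI = 99.
O₃: 0.174 lies in 0.141–0.214, so I_lo=151, I_hi=200, C_lo=0.141, C_hi=0.214.
(200−151)/(0.214−0.141) × (0.174−0.141) + 151 = 49/0.073 × 0.033 + 151 ≈ 173.15 → 173.
PM2.5: 278.5 lies in 233.9–293.8, so I_lo=301, I_hi=500, C_lo=233.9, C_hi=293.8.
(500−301)/(293.8−233.9) × (278.5−233.9) + 301 = 199/59.9 × 44.6 + 301 ≈ 449.17 → 449.
Sub-indices: PM10→133, SO₂→419, NO₂→99, O₃→173, PM2.5→449. Overall AQI = max = 449; dominant pollutant is PM2.5.
AQI 449: Hazardous.

449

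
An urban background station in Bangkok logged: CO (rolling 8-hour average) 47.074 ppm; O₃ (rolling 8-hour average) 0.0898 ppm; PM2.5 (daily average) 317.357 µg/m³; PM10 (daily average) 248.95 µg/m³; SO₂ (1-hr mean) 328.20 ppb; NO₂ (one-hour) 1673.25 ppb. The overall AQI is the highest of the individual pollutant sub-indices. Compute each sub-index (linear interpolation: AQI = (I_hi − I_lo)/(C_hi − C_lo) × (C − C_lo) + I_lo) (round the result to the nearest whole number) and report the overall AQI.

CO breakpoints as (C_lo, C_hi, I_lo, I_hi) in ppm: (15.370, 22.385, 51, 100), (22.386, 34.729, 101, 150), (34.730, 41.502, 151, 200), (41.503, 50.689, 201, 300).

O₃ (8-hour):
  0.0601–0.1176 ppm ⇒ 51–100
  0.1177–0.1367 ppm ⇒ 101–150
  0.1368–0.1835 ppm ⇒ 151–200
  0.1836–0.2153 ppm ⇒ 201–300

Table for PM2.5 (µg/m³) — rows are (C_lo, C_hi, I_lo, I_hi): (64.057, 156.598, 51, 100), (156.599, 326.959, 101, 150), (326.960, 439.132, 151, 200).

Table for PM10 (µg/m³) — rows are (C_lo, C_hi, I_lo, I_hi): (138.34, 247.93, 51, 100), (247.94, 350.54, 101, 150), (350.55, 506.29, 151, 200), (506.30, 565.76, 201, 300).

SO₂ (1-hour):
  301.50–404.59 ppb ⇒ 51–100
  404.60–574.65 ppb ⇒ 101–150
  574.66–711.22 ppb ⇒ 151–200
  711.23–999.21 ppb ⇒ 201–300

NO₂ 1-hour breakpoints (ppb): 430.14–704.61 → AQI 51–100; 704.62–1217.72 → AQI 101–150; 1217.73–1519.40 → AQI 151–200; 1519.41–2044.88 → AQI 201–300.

CO: 47.074 ∈ [41.503, 50.689] ↔ index [201, 300].
201 + (47.074−41.503)·(300−201)/(50.689−41.503) = 201 + 5.571·99/9.186 ≈ 261.04, so AQI = 261.
O₃: row 0.0601–0.1176 (AQI 51–100). (100−51)·(0.0898−0.0601)/(0.1176−0.0601) + 51 = 49·0.0297/0.0575 + 51 ≈ 76.31 → 76.
PM2.5: row 156.599–326.959 (AQI 101–150). (150−101)·(317.357−156.599)/(326.959−156.599) + 101 = 49·160.758/170.360 + 101 ≈ 147.24 → 147.
PM10: 248.95 lies in 247.94–350.54, so I_lo=101, I_hi=150, C_lo=247.94, C_hi=350.54.
(150−101)/(350.54−247.94) × (248.95−247.94) + 101 = 49/102.60 × 1.01 + 101 ≈ 101.48 → 101.
SO₂: 328.20 ∈ [301.50, 404.59] ↔ index [51, 100].
51 + (328.20−301.50)·(100−51)/(404.59−301.50) = 51 + 26.70·49/103.09 ≈ 63.69, so AQI = 64.
NO₂: 1673.25 lies in 1519.41–2044.88, so I_lo=201, I_hi=300, C_lo=1519.41, C_hi=2044.88.
(300−201)/(2044.88−1519.41) × (1673.25−1519.41) + 201 = 99/525.47 × 153.84 + 201 ≈ 229.98 → 230.
Sub-indices: CO→261, O₃→76, PM2.5→147, PM10→101, SO₂→64, NO₂→230. Overall AQI = max = 261; dominant pollutant is CO.
AQI 261: Very Unhealthy.

261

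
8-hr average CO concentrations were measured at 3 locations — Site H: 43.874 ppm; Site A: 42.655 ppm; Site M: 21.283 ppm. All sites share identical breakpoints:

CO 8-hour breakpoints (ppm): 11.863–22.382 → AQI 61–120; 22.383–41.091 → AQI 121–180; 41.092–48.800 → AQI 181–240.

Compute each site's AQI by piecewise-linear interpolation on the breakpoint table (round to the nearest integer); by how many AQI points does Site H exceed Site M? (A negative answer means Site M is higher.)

88

Site H 43.874: bracket 41.092–48.800 → index 181–240; slope 59/7.708, offset 2.782.
AQI = 181 + 59/7.708·2.782 ≈ 202.29 ⇒ 202.
Site A: row 41.092–48.800 (AQI 181–240). (240−181)·(42.655−41.092)/(48.800−41.092) + 181 = 59·1.563/7.708 + 181 ≈ 192.96 → 193.
Site M: row 11.863–22.382 (AQI 61–120). (120−61)·(21.283−11.863)/(22.382−11.863) + 61 = 59·9.420/10.519 + 61 ≈ 113.84 → 114.
AQIs: Site H=202, Site A=193, Site M=114. Site H (202) − Site M (114) = 88.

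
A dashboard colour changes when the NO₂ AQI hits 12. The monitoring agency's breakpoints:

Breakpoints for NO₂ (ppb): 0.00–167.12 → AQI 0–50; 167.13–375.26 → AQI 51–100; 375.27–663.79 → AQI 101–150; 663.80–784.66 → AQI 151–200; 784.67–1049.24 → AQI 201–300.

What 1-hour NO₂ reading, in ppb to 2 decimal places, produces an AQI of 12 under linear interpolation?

40.11

AQI 12 lies in the 0–50 band, which corresponds to 0.00–167.12 ppb.
C = 0.00 + (12−0)×(167.12−0.00)/(50−0) = 0.00 + 12×167.12/50 ≈ 40.1088 ppb → 40.11 ppb to 2 dp.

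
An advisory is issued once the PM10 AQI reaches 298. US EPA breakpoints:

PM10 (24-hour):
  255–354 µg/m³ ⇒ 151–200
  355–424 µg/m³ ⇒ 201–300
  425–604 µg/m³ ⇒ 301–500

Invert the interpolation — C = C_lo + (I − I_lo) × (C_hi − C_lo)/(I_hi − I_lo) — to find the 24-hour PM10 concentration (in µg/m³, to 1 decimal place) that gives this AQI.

422.6

AQI 298 lies in the 201–300 band, which corresponds to 355–424 µg/m³.
C = 355 + (298−201)×(424−355)/(300−201) = 355 + 97×69/99 ≈ 422.606 µg/m³ → 422.6 µg/m³ to 1 dp.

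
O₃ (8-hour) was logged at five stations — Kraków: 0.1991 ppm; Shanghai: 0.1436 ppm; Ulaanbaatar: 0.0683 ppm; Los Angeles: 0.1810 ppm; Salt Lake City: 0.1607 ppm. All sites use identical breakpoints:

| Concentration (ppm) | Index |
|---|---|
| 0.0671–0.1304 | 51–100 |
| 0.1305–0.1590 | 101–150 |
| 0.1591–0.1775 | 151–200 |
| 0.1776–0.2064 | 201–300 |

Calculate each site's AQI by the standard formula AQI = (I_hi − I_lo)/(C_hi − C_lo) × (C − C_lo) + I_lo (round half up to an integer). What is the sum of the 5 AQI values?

Kraków: 0.1991 lies in 0.1776–0.2064, so I_lo=201, I_hi=300, C_lo=0.1776, C_hi=0.2064.
(300−201)/(0.2064−0.1776) × (0.1991−0.1776) + 201 = 99/0.0288 × 0.0215 + 201 ≈ 274.91 → 275.
Shanghai: 0.1436 ∈ [0.1305, 0.1590] ↔ index [101, 150].
101 + (0.1436−0.1305)·(150−101)/(0.1590−0.1305) = 101 + 0.0131·49/0.0285 ≈ 123.52, so AQI = 124.
Ulaanbaatar: 0.0683 ∈ [0.0671, 0.1304] ↔ index [51, 100].
51 + (0.0683−0.0671)·(100−51)/(0.1304−0.0671) = 51 + 0.0012·49/0.0633 ≈ 51.93, so AQI = 52.
Los Angeles 0.1810: bracket 0.1776–0.2064 → index 201–300; slope 99/0.0288, offset 0.0034.
AQI = 201 + 99/0.0288·0.0034 ≈ 212.69 ⇒ 213.
Salt Lake City: 0.1607 lies in 0.1591–0.1775, so I_lo=151, I_hi=200, C_lo=0.1591, C_hi=0.1775.
(200−151)/(0.1775−0.1591) × (0.1607−0.1591) + 151 = 49/0.0184 × 0.0016 + 151 ≈ 155.26 → 155.
AQIs: Kraków=275, Shanghai=124, Ulaanbaatar=52, Los Angeles=213, Salt Lake City=155. Sum = 275 + 124 + 52 + 213 + 155 = 819.

819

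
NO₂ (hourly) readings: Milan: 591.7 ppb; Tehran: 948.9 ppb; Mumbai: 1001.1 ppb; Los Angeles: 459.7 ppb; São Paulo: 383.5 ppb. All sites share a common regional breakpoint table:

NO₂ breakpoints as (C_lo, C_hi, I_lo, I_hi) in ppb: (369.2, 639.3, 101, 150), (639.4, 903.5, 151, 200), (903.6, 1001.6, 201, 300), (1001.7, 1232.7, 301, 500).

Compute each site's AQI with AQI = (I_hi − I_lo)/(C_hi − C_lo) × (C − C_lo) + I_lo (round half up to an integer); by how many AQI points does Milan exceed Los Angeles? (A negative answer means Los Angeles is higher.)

Milan 591.7: bracket 369.2–639.3 → index 101–150; slope 49/270.1, offset 222.5.
AQI = 101 + 49/270.1·222.5 ≈ 141.36 ⇒ 141.
Tehran: 948.9 ∈ [903.6, 1001.6] ↔ index [201, 300].
201 + (948.9−903.6)·(300−201)/(1001.6−903.6) = 201 + 45.3·99/98.0 ≈ 246.76, so AQI = 247.
Mumbai: row 903.6–1001.6 (AQI 201–300). (300−201)·(1001.1−903.6)/(1001.6−903.6) + 201 = 99·97.5/98.0 + 201 ≈ 299.49 → 299.
Los Angeles: 459.7 lies in 369.2–639.3, so I_lo=101, I_hi=150, C_lo=369.2, C_hi=639.3.
(150−101)/(639.3−369.2) × (459.7−369.2) + 101 = 49/270.1 × 90.5 + 101 ≈ 117.42 → 117.
São Paulo 383.5: bracket 369.2–639.3 → index 101–150; slope 49/270.1, offset 14.3.
AQI = 101 + 49/270.1·14.3 ≈ 103.59 ⇒ 104.
AQIs: Milan=141, Tehran=247, Mumbai=299, Los Angeles=117, São Paulo=104. Milan (141) − Los Angeles (117) = 24.

24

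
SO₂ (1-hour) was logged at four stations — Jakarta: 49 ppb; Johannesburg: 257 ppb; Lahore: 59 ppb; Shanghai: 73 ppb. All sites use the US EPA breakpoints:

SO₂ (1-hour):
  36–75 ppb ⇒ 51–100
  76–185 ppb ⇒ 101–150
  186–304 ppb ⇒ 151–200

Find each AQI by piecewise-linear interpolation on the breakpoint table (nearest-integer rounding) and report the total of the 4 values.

424

Jakarta 49: bracket 36–75 → index 51–100; slope 49/39, offset 13.
AQI = 51 + 49/39·13 ≈ 67.33 ⇒ 67.
Johannesburg: 257 lies in 186–304, so I_lo=151, I_hi=200, C_lo=186, C_hi=304.
(200−151)/(304−186) × (257−186) + 151 = 49/118 × 71 + 151 ≈ 180.48 → 180.
Lahore: 59 lies in 36–75, so I_lo=51, I_hi=100, C_lo=36, C_hi=75.
(100−51)/(75−36) × (59−36) + 51 = 49/39 × 23 + 51 ≈ 79.90 → 80.
Shanghai: 73 lies in 36–75, so I_lo=51, I_hi=100, C_lo=36, C_hi=75.
(100−51)/(75−36) × (73−36) + 51 = 49/39 × 37 + 51 ≈ 97.49 → 97.
AQIs: Jakarta=67, Johannesburg=180, Lahore=80, Shanghai=97. Sum = 67 + 180 + 80 + 97 = 424.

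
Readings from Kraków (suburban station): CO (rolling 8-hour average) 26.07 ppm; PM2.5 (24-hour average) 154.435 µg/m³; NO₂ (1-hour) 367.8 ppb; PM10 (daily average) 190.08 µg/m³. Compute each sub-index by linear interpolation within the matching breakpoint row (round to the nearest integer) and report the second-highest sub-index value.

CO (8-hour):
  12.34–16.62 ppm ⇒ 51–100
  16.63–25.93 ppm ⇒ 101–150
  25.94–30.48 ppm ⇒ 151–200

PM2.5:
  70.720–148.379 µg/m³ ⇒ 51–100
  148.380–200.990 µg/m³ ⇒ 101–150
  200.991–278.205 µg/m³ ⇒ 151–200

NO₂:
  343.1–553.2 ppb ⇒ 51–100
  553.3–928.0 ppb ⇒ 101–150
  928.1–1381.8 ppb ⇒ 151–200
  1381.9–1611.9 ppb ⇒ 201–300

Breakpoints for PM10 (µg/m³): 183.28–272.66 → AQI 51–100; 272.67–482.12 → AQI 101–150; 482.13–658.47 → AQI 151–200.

107

CO 26.07: bracket 25.94–30.48 → index 151–200; slope 49/4.54, offset 0.13.
AQI = 151 + 49/4.54·0.13 ≈ 152.40 ⇒ 152.
PM2.5 154.435: bracket 148.380–200.990 → index 101–150; slope 49/52.610, offset 6.055.
AQI = 101 + 49/52.610·6.055 ≈ 106.64 ⇒ 107.
NO₂: row 343.1–553.2 (AQI 51–100). (100−51)·(367.8−343.1)/(553.2−343.1) + 51 = 49·24.7/210.1 + 51 ≈ 56.76 → 57.
PM10: 190.08 ∈ [183.28, 272.66] ↔ index [51, 100].
51 + (190.08−183.28)·(100−51)/(272.66−183.28) = 51 + 6.80·49/89.38 ≈ 54.73, so AQI = 55.
Sub-indices: CO→152, PM2.5→107, NO₂→57, PM10→55. Ranked high→low: 152, 107, 57, 55. Second-highest sub-index = 107.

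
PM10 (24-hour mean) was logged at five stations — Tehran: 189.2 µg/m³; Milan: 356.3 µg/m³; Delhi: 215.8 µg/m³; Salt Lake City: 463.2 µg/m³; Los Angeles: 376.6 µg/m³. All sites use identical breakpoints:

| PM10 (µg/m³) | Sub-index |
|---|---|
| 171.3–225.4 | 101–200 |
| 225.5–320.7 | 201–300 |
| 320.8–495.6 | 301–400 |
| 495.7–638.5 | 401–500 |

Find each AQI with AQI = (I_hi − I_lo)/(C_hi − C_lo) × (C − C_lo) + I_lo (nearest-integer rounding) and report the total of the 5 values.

1352

Tehran: 189.2 ∈ [171.3, 225.4] ↔ index [101, 200].
101 + (189.2−171.3)·(200−101)/(225.4−171.3) = 101 + 17.9·99/54.1 ≈ 133.76, so AQI = 134.
Milan: 356.3 lies in 320.8–495.6, so I_lo=301, I_hi=400, C_lo=320.8, C_hi=495.6.
(400−301)/(495.6−320.8) × (356.3−320.8) + 301 = 99/174.8 × 35.5 + 301 ≈ 321.11 → 321.
Delhi 215.8: bracket 171.3–225.4 → index 101–200; slope 99/54.1, offset 44.5.
AQI = 101 + 99/54.1·44.5 ≈ 182.43 ⇒ 182.
Salt Lake City: row 320.8–495.6 (AQI 301–400). (400−301)·(463.2−320.8)/(495.6−320.8) + 301 = 99·142.4/174.8 + 301 ≈ 381.65 → 382.
Los Angeles: 376.6 ∈ [320.8, 495.6] ↔ index [301, 400].
301 + (376.6−320.8)·(400−301)/(495.6−320.8) = 301 + 55.8·99/174.8 ≈ 332.60, so AQI = 333.
AQIs: Tehran=134, Milan=321, Delhi=182, Salt Lake City=382, Los Angeles=333. Sum = 134 + 321 + 182 + 382 + 333 = 1352.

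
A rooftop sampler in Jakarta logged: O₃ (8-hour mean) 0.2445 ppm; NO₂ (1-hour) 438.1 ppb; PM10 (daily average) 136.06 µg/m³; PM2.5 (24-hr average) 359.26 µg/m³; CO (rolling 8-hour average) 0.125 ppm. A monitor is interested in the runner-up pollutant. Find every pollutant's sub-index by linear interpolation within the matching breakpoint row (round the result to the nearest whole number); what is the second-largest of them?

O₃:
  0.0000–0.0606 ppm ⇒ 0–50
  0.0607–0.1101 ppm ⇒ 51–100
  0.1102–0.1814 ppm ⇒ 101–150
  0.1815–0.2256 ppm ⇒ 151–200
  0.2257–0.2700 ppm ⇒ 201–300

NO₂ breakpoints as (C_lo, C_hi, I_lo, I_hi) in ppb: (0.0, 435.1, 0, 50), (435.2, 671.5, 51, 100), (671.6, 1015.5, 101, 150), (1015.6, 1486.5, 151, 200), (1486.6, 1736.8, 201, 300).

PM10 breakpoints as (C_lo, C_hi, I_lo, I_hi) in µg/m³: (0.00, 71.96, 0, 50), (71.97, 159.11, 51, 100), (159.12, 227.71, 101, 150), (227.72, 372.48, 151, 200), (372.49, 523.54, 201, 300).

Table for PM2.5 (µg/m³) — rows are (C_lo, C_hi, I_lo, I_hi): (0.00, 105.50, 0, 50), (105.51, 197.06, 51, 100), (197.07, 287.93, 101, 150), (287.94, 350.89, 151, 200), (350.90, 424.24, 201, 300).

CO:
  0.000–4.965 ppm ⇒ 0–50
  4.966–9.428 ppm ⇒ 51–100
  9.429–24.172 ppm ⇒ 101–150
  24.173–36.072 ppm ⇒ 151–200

212

O₃: 0.2445 ∈ [0.2257, 0.2700] ↔ index [201, 300].
201 + (0.2445−0.2257)·(300−201)/(0.2700−0.2257) = 201 + 0.0188·99/0.0443 ≈ 243.01, so AQI = 243.
NO₂: row 435.2–671.5 (AQI 51–100). (100−51)·(438.1−435.2)/(671.5−435.2) + 51 = 49·2.9/236.3 + 51 ≈ 51.60 → 52.
PM10: row 71.97–159.11 (AQI 51–100). (100−51)·(136.06−71.97)/(159.11−71.97) + 51 = 49·64.09/87.14 + 51 ≈ 87.04 → 87.
PM2.5: 359.26 lies in 350.90–424.24, so I_lo=201, I_hi=300, C_lo=350.90, C_hi=424.24.
(300−201)/(424.24−350.90) × (359.26−350.90) + 201 = 99/73.34 × 8.36 + 201 ≈ 212.28 → 212.
CO: row 0.000–4.965 (AQI 0–50). (50−0)·(0.125−0.000)/(4.965−0.000) + 0 = 50·0.125/4.965 + 0 ≈ 1.26 → 1.
Sub-indices: O₃→243, NO₂→52, PM10→87, PM2.5→212, CO→1. Ranked high→low: 243, 212, 87, 52, 1. Second-highest sub-index = 212.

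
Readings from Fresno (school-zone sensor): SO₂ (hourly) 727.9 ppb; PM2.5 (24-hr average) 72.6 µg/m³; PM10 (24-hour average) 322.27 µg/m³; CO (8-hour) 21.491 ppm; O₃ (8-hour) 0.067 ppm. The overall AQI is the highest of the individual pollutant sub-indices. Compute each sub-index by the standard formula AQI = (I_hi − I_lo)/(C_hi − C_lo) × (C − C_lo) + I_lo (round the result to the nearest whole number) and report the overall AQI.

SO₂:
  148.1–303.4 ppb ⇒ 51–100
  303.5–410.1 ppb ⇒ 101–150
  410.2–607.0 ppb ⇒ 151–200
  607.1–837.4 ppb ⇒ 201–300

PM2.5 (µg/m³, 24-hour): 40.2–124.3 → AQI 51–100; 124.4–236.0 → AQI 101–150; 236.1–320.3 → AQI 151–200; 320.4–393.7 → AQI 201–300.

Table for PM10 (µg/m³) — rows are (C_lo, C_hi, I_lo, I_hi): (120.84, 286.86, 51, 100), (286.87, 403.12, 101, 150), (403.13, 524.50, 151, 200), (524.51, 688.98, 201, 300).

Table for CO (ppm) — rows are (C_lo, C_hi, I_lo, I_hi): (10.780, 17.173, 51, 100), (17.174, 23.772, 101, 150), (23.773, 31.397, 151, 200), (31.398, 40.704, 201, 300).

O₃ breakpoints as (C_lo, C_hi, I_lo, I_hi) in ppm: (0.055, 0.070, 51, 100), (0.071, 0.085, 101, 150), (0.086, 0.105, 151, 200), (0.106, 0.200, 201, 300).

253

SO₂: 727.9 ∈ [607.1, 837.4] ↔ index [201, 300].
201 + (727.9−607.1)·(300−201)/(837.4−607.1) = 201 + 120.8·99/230.3 ≈ 252.93, so AQI = 253.
PM2.5: 72.6 ∈ [40.2, 124.3] ↔ index [51, 100].
51 + (72.6−40.2)·(100−51)/(124.3−40.2) = 51 + 32.4·49/84.1 ≈ 69.88, so AQI = 70.
PM10: row 286.87–403.12 (AQI 101–150). (150−101)·(322.27−286.87)/(403.12−286.87) + 101 = 49·35.40/116.25 + 101 ≈ 115.92 → 116.
CO 21.491: bracket 17.174–23.772 → index 101–150; slope 49/6.598, offset 4.317.
AQI = 101 + 49/6.598·4.317 ≈ 133.06 ⇒ 133.
O₃: 0.067 lies in 0.055–0.070, so I_lo=51, I_hi=100, C_lo=0.055, C_hi=0.070.
(100−51)/(0.070−0.055) × (0.067−0.055) + 51 = 49/0.015 × 0.012 + 51 ≈ 90.20 → 90.
Sub-indices: SO₂→253, PM2.5→70, PM10→116, CO→133, O₃→90. Overall AQI = max = 253; dominant pollutant is SO₂.
AQI 253: Very Unhealthy.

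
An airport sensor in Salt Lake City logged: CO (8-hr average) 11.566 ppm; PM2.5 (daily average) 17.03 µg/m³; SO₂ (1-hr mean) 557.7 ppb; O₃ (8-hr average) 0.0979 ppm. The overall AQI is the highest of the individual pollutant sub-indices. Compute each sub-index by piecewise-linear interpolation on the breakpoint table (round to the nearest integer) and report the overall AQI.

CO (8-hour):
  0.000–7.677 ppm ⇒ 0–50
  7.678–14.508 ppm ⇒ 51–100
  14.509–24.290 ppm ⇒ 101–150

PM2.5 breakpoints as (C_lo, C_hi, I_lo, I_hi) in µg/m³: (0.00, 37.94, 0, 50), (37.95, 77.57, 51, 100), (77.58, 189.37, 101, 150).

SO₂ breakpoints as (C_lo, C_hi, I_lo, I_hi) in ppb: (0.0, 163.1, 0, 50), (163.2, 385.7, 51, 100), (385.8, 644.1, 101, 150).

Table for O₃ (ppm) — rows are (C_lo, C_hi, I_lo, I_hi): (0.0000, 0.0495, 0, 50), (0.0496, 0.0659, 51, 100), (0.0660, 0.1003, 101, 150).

CO 11.566: bracket 7.678–14.508 → index 51–100; slope 49/6.830, offset 3.888.
AQI = 51 + 49/6.830·3.888 ≈ 78.89 ⇒ 79.
PM2.5: row 0.00–37.94 (AQI 0–50). (50−0)·(17.03−0.00)/(37.94−0.00) + 0 = 50·17.03/37.94 + 0 ≈ 22.44 → 22.
SO₂: row 385.8–644.1 (AQI 101–150). (150−101)·(557.7−385.8)/(644.1−385.8) + 101 = 49·171.9/258.3 + 101 ≈ 133.61 → 134.
O₃: row 0.0660–0.1003 (AQI 101–150). (150−101)·(0.0979−0.0660)/(0.1003−0.0660) + 101 = 49·0.0319/0.0343 + 101 ≈ 146.57 → 147.
Sub-indices: CO→79, PM2.5→22, SO₂→134, O₃→147. Overall AQI = max = 147; dominant pollutant is O₃.

147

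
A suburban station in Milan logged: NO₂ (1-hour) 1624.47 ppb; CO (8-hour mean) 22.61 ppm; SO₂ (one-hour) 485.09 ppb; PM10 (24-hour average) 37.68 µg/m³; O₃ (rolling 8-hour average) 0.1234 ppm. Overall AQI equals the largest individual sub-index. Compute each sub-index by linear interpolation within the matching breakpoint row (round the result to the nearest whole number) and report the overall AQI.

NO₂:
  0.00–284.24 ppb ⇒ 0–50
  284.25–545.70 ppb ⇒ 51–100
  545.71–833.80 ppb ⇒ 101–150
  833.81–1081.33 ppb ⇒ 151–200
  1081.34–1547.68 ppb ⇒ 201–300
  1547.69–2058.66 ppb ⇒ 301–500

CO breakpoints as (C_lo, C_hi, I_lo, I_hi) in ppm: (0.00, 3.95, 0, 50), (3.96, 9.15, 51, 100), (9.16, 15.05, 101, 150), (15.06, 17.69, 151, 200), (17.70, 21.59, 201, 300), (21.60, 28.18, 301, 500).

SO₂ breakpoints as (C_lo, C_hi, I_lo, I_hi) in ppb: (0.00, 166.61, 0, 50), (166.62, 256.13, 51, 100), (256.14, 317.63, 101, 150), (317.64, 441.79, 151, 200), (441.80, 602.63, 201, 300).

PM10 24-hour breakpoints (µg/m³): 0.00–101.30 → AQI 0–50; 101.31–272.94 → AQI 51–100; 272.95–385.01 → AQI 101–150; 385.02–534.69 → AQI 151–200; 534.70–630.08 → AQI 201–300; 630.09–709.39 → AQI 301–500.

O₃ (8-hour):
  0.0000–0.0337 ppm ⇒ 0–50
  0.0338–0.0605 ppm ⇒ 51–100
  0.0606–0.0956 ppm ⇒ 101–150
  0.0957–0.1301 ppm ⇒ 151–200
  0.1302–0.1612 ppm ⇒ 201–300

NO₂ 1624.47: bracket 1547.69–2058.66 → index 301–500; slope 199/510.97, offset 76.78.
AQI = 301 + 199/510.97·76.78 ≈ 330.90 ⇒ 331.
CO: row 21.60–28.18 (AQI 301–500). (500−301)·(22.61−21.60)/(28.18−21.60) + 301 = 199·1.01/6.58 + 301 ≈ 331.55 → 332.
SO₂: 485.09 ∈ [441.80, 602.63] ↔ index [201, 300].
201 + (485.09−441.80)·(300−201)/(602.63−441.80) = 201 + 43.29·99/160.83 ≈ 227.65, so AQI = 228.
PM10 37.68: bracket 0.00–101.30 → index 0–50; slope 50/101.30, offset 37.68.
AQI = 0 + 50/101.30·37.68 ≈ 18.60 ⇒ 19.
O₃: 0.1234 lies in 0.0957–0.1301, so I_lo=151, I_hi=200, C_lo=0.0957, C_hi=0.1301.
(200−151)/(0.1301−0.0957) × (0.1234−0.0957) + 151 = 49/0.0344 × 0.0277 + 151 ≈ 190.46 → 190.
Sub-indices: NO₂→331, CO→332, SO₂→228, PM10→19, O₃→190. Overall AQI = max = 332; dominant pollutant is CO.
AQI 332: Hazardous.

332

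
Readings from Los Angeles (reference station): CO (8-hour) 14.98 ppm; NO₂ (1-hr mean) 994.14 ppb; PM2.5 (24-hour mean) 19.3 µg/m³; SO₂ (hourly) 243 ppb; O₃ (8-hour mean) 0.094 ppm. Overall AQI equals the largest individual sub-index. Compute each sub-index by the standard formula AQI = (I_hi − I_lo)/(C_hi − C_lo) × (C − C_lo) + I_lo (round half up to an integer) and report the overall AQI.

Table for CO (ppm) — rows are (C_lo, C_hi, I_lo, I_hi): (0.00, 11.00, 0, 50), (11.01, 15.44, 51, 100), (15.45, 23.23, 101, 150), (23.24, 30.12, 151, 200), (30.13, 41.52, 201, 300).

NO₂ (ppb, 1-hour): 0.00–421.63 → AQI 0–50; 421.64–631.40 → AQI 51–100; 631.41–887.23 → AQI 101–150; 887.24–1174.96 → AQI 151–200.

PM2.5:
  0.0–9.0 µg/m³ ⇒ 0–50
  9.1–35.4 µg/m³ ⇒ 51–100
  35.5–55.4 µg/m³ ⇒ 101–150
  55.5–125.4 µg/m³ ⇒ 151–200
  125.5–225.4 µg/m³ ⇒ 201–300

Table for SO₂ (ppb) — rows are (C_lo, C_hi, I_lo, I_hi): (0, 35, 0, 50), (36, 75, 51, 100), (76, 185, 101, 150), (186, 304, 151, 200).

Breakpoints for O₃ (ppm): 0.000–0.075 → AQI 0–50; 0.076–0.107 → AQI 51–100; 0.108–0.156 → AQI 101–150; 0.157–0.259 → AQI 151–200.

175

CO: row 11.01–15.44 (AQI 51–100). (100−51)·(14.98−11.01)/(15.44−11.01) + 51 = 49·3.97/4.43 + 51 ≈ 94.91 → 95.
NO₂: 994.14 ∈ [887.24, 1174.96] ↔ index [151, 200].
151 + (994.14−887.24)·(200−151)/(1174.96−887.24) = 151 + 106.90·49/287.72 ≈ 169.21, so AQI = 169.
PM2.5: 19.3 lies in 9.1–35.4, so I_lo=51, I_hi=100, C_lo=9.1, C_hi=35.4.
(100−51)/(35.4−9.1) × (19.3−9.1) + 51 = 49/26.3 × 10.2 + 51 ≈ 70.00 → 70.
SO₂: 243 ∈ [186, 304] ↔ index [151, 200].
151 + (243−186)·(200−151)/(304−186) = 151 + 57·49/118 ≈ 174.67, so AQI = 175.
O₃: row 0.076–0.107 (AQI 51–100). (100−51)·(0.094−0.076)/(0.107−0.076) + 51 = 49·0.018/0.031 + 51 ≈ 79.45 → 79.
Sub-indices: CO→95, NO₂→169, PM2.5→70, SO₂→175, O₃→79. Overall AQI = max = 175; dominant pollutant is SO₂.
AQI 175: Unhealthy.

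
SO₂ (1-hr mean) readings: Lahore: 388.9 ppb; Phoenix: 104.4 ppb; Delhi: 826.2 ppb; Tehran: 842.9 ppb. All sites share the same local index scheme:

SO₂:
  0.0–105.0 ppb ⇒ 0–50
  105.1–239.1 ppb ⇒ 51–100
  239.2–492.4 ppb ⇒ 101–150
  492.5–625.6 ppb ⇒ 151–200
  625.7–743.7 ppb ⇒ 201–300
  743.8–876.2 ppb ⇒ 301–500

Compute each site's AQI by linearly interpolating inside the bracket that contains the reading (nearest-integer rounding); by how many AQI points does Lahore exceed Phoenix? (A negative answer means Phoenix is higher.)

80

Lahore 388.9: bracket 239.2–492.4 → index 101–150; slope 49/253.2, offset 149.7.
AQI = 101 + 49/253.2·149.7 ≈ 129.97 ⇒ 130.
Phoenix: 104.4 lies in 0.0–105.0, so I_lo=0, I_hi=50, C_lo=0.0, C_hi=105.0.
(50−0)/(105.0−0.0) × (104.4−0.0) + 0 = 50/105.0 × 104.4 + 0 ≈ 49.71 → 50.
Delhi: 826.2 ∈ [743.8, 876.2] ↔ index [301, 500].
301 + (826.2−743.8)·(500−301)/(876.2−743.8) = 301 + 82.4·199/132.4 ≈ 424.85, so AQI = 425.
Tehran 842.9: bracket 743.8–876.2 → index 301–500; slope 199/132.4, offset 99.1.
AQI = 301 + 199/132.4·99.1 ≈ 449.95 ⇒ 450.
AQIs: Lahore=130, Phoenix=50, Delhi=425, Tehran=450. Lahore (130) − Phoenix (50) = 80.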